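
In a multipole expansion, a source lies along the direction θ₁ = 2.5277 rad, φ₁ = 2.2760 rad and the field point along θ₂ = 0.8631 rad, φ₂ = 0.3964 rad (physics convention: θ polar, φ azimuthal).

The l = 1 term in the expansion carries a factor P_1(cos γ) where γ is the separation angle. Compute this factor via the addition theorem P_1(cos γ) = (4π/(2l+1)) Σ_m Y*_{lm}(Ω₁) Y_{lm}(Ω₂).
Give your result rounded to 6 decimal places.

Summing Y*_{l m}(θ₁,φ₁)·Y_{l m}(θ₂,φ₂) over m ∈ [−1, 1]; prefactor 4π/(2·1+1) = 4.188790:
  m=-1: -0.129005+0.151552i × +0.242170-0.101362i = -0.015879+0.049778i  (running Σ = -0.015879+0.049778i)
  m=0: -0.399389-0.000000i × +0.317633+0.000000i = -0.126859-0.000000i  (running Σ = -0.142739+0.049778i)
  m=1: +0.129005+0.151552i × -0.242170-0.101362i = -0.015879-0.049778i  (running Σ = -0.158618+0.000000i)
Σ over m = -0.158618+0.000000i; ×(4π/3) → -0.664419+0.000000i. Real part: -0.664419

-0.664419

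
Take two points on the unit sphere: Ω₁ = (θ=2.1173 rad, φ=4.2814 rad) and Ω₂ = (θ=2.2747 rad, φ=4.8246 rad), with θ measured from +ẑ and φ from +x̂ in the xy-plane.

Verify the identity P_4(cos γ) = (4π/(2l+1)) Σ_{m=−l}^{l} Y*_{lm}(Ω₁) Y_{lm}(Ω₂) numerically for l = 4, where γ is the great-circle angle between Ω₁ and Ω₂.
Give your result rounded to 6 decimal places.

Term-by-term m-sum for l=4 (normalisation 4π/9 = 1.396263):
  term(m=-4) = -0.01995 - 0.02904j   from Y*(Ω₁)=-0.03597 - 0.23301j, Y(Ω₂)=0.13465 - 0.06485j
  term(m=-3) = -0.00856 - 0.14532j   from Y*(Ω₁)=-0.39009 - 0.11126j, Y(Ω₂)=0.11854 + 0.33873j
  term(m=-2) = 0.03804 - 0.07228j   from Y*(Ω₁)=-0.14156 + 0.16509j, Y(Ω₂)=-0.36618 + 0.08359j
  term(m=-1) = 0.00316 - 0.00191j   from Y*(Ω₁)=-0.09735 - 0.21172j, Y(Ω₂)=0.00178 + 0.01576j
  term(m=+0) = 0.09773 + 0.00000j   from Y*(Ω₁)=-0.26970 + 0.00000j, Y(Ω₂)=-0.36234 + 0.00000j
  term(m=+1) = 0.00316 + 0.00191j   from Y*(Ω₁)=0.09735 - 0.21172j, Y(Ω₂)=-0.00178 + 0.01576j
  term(m=+2) = 0.03804 + 0.07228j   from Y*(Ω₁)=-0.14156 - 0.16509j, Y(Ω₂)=-0.36618 - 0.08359j
  term(m=+3) = -0.00856 + 0.14532j   from Y*(Ω₁)=0.39009 - 0.11126j, Y(Ω₂)=-0.11854 + 0.33873j
  term(m=+4) = -0.01995 + 0.02904j   from Y*(Ω₁)=-0.03597 + 0.23301j, Y(Ω₂)=0.13465 + 0.06485j
Total Σ_m = 0.12311 - 0.00000j. Multiply by 1.396263: 0.17189 - 0.00000j. P_4(cos γ) = 0.171889

0.171889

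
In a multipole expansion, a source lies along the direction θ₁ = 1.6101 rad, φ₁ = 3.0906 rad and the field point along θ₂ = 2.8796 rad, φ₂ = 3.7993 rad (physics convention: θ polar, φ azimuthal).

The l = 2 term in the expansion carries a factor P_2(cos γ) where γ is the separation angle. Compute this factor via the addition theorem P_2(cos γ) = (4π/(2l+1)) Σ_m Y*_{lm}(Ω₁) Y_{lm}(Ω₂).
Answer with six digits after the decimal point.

Term-by-term m-sum for l=2 (normalisation 4π/5 = 2.513274):
  m=-2: 0.38367 - 0.03927j × 0.00655 - 0.02507j = 0.00153 - 0.00988j  (running Σ = 0.00153 - 0.00988j)
  m=-1: 0.03029 - 0.00155j × 0.15295 - 0.11814j = 0.00445 - 0.00382j  (running Σ = 0.00598 - 0.01369j)
  m=0: -0.31393 + 0.00000j × 0.56731 + 0.00000j = -0.17810 + 0.00000j  (running Σ = -0.17212 - 0.01369j)
  m=1: -0.03029 - 0.00155j × -0.15295 - 0.11814j = 0.00445 + 0.00382j  (running Σ = -0.16767 - 0.00988j)
  m=2: 0.38367 + 0.03927j × 0.00655 + 0.02507j = 0.00153 + 0.00988j  (running Σ = -0.16614 + 0.00000j)
Σ over m = -0.16614 + 0.00000j; ×(4π/5) → -0.41756 + 0.00000j. Real part: -0.417557

-0.417557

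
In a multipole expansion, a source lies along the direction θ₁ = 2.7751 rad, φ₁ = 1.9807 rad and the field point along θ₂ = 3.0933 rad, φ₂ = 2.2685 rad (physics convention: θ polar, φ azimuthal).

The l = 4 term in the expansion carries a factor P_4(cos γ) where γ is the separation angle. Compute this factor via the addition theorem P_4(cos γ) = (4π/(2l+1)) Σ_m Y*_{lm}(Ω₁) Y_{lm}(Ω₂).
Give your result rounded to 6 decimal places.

0.546926

Addition theorem: P_4(cos γ) = (4π/9) Σ_m Y*_{lm}(Ω₁) Y_{lm}(Ω₂), m = −4…4:
  term(m=-4) = 0.00000 - 0.00000j   from Y*(Ω₁)=-0.00050 + 0.00728j, Y(Ω₂)=-0.00000 - 0.00000j
  term(m=-3) = 0.00000 - 0.00001j   from Y*(Ω₁)=-0.05067 + 0.01799j, Y(Ω₂)=-0.00012 + 0.00007j
  term(m=-2) = 0.00086 - 0.00056j   from Y*(Ω₁)=-0.14952 - 0.16018j, Y(Ω₂)=-0.00081 + 0.00459j
  term(m=-1) = 0.04277 - 0.01266j   from Y*(Ω₁)=0.19560 - 0.45015j, Y(Ω₂)=0.05838 + 0.06964j
  term(m=+0) = 0.30445 + 0.00000j   from Y*(Ω₁)=0.36398 + 0.00000j, Y(Ω₂)=0.83644 + 0.00000j
  term(m=+1) = 0.04277 + 0.01266j   from Y*(Ω₁)=-0.19560 - 0.45015j, Y(Ω₂)=-0.05838 + 0.06964j
  term(m=+2) = 0.00086 + 0.00056j   from Y*(Ω₁)=-0.14952 + 0.16018j, Y(Ω₂)=-0.00081 - 0.00459j
  term(m=+3) = 0.00000 + 0.00001j   from Y*(Ω₁)=0.05067 + 0.01799j, Y(Ω₂)=0.00012 + 0.00007j
  term(m=+4) = 0.00000 + 0.00000j   from Y*(Ω₁)=-0.00050 - 0.00728j, Y(Ω₂)=-0.00000 + 0.00000j
Total Σ_m = 0.39171 - 0.00000j. Multiply by 1.396263: 0.54693 - 0.00000j. P_4(cos γ) = 0.546926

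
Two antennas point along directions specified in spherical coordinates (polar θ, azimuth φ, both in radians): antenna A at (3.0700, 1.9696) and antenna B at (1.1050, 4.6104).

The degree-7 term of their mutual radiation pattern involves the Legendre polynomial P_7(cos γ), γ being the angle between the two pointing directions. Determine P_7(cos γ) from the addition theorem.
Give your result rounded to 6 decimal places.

-0.231022

Term-by-term m-sum for l=7 (normalisation 4π/15 = 0.837758):
  term(m=-7) = 0.00000 + 0.00000j   from Y*(Ω₁)=0.00000 + 0.00000j, Y(Ω₂)=0.14882 - 0.17177j
  term(m=-6) = 0.00000 - 0.00000j   from Y*(Ω₁)=-0.00000 + 0.00000j, Y(Ω₂)=-0.34990 - 0.24556j
  term(m=-5) = 0.00000 - 0.00000j   from Y*(Ω₁)=-0.00001 - 0.00000j, Y(Ω₂)=-0.16545 + 0.29582j
  term(m=-4) = -0.00001 + 0.00001j   from Y*(Ω₁)=0.00000 - 0.00019j, Y(Ω₂)=-0.07280 - 0.03147j
  term(m=-3) = 0.00008 + 0.00113j   from Y*(Ω₁)=0.00297 - 0.00117j, Y(Ω₂)=-0.10683 + 0.33819j
  term(m=-2) = 0.00156 + 0.00244j   from Y*(Ω₁)=0.02627 + 0.02692j, Y(Ω₂)=0.07528 + 0.01557j
  term(m=-1) = -0.07933 - 0.04342j   from Y*(Ω₁)=-0.10967 + 0.26025j, Y(Ω₂)=-0.03260 + 0.31858j
  term(m=+0) = -0.12036 + 0.00000j   from Y*(Ω₁)=-1.01553 + 0.00000j, Y(Ω₂)=0.11852 + 0.00000j
  term(m=+1) = -0.07933 + 0.04342j   from Y*(Ω₁)=0.10967 + 0.26025j, Y(Ω₂)=0.03260 + 0.31858j
  term(m=+2) = 0.00156 - 0.00244j   from Y*(Ω₁)=0.02627 - 0.02692j, Y(Ω₂)=0.07528 - 0.01557j
  term(m=+3) = 0.00008 - 0.00113j   from Y*(Ω₁)=-0.00297 - 0.00117j, Y(Ω₂)=0.10683 + 0.33819j
  term(m=+4) = -0.00001 - 0.00001j   from Y*(Ω₁)=0.00000 + 0.00019j, Y(Ω₂)=-0.07280 + 0.03147j
  term(m=+5) = 0.00000 + 0.00000j   from Y*(Ω₁)=0.00001 - 0.00000j, Y(Ω₂)=0.16545 + 0.29582j
  term(m=+6) = 0.00000 + 0.00000j   from Y*(Ω₁)=-0.00000 - 0.00000j, Y(Ω₂)=-0.34990 + 0.24556j
  term(m=+7) = 0.00000 - 0.00000j   from Y*(Ω₁)=-0.00000 + 0.00000j, Y(Ω₂)=-0.14882 - 0.17177j
Accumulated sum -0.27576 - 0.00000j; after 4π/(2l+1) scaling, -0.23102 - 0.00000j ⇒ P_7 = -0.231022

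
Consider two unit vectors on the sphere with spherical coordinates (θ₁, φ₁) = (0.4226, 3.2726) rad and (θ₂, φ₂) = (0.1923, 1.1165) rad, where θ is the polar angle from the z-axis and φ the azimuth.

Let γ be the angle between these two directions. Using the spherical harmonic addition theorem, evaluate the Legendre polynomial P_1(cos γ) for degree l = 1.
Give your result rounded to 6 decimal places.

Summing Y*_{l m}(θ₁,φ₁)·Y_{l m}(θ₂,φ₂) over m ∈ [−1, 1]; prefactor 4π/(2·1+1) = 4.188790:
  m=-1: Y*=-0.14048 - 0.01851j  Y=0.02898 - 0.05933j  product -0.00517 + 0.00780j
  m=+0: Y*=0.44562 + 0.00000j  Y=0.47960 + 0.00000j  product 0.21372 + 0.00000j
  m=+1: Y*=0.14048 - 0.01851j  Y=-0.02898 - 0.05933j  product -0.00517 - 0.00780j
Σ over m = 0.20338 + 0.00000j; ×(4π/3) → 0.85191 + 0.00000j. Real part: 0.851911

0.851911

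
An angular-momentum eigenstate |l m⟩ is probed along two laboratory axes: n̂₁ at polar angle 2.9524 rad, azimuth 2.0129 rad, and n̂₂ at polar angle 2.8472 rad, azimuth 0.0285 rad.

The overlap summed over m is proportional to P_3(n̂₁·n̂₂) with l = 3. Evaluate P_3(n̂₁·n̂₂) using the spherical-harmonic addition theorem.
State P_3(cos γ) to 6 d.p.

0.556910

Expand P_3 via completeness: Σ_{m} conj(Y_{3,m}) at Ω₁ times Y_{3,m} at Ω₂ —
  m=-3: Y*=+0.002693-0.000672i  Y=+0.010155-0.000870i  product +0.000027-0.000009i
  m=-2: Y*=+0.022504+0.027457i  Y=-0.082208+0.004691i  product -0.001979-0.002152i
  m=-1: Y*=-0.099417+0.210027i  Y=+0.335483-0.009564i  product -0.031344+0.071411i
  m=+0: Y*=-0.668219-0.000000i  Y=-0.563909+0.000000i  product +0.376815+0.000000i
  m=+1: Y*=+0.099417+0.210027i  Y=-0.335483-0.009564i  product -0.031344-0.071411i
  m=+2: Y*=+0.022504-0.027457i  Y=-0.082208-0.004691i  product -0.001979+0.002152i
  m=+3: Y*=-0.002693-0.000672i  Y=-0.010155-0.000870i  product +0.000027+0.000009i
Accumulated sum +0.310223+0.000000i; after 4π/(2l+1) scaling, +0.556910+0.000000i ⇒ P_3 = 0.556910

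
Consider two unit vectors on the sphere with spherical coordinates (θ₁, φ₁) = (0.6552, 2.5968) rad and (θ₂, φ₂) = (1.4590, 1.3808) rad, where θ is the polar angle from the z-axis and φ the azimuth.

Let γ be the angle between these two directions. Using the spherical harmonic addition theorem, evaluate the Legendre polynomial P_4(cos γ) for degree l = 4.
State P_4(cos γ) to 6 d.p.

Addition theorem: P_4(cos γ) = (4π/9) Σ_m Y*_{lm}(Ω₁) Y_{lm}(Ω₂), m = −4…4:
  term(m=-4) = +0.003976-0.026024i   from Y*(Ω₁)=-0.034863-0.050054i, Y(Ω₂)=+0.312833+0.297324i
  term(m=-3) = -0.026907-0.014924i   from Y*(Ω₁)=+0.014266+0.224066i, Y(Ω₂)=-0.073951+0.115377i
  term(m=-2) = +0.096641-0.082998i   from Y*(Ω₁)=+0.195515-0.374441i, Y(Ω₂)=+0.280065+0.111859i
  term(m=-1) = -0.016998-0.045881i   from Y*(Ω₁)=-0.273892+0.165968i, Y(Ω₂)=-0.028853+0.150031i
  term(m=+0) = -0.059683-0.000000i   from Y*(Ω₁)=-0.214356-0.000000i, Y(Ω₂)=+0.278431+0.000000i
  term(m=+1) = -0.016998+0.045881i   from Y*(Ω₁)=+0.273892+0.165968i, Y(Ω₂)=+0.028853+0.150031i
  term(m=+2) = +0.096641+0.082998i   from Y*(Ω₁)=+0.195515+0.374441i, Y(Ω₂)=+0.280065-0.111859i
  term(m=+3) = -0.026907+0.014924i   from Y*(Ω₁)=-0.014266+0.224066i, Y(Ω₂)=+0.073951+0.115377i
  term(m=+4) = +0.003976+0.026024i   from Y*(Ω₁)=-0.034863+0.050054i, Y(Ω₂)=+0.312833-0.297324i
Total Σ_m = +0.053742-0.000000i. Multiply by 1.396263: +0.075039-0.000000i. P_4(cos γ) = 0.075039

0.075039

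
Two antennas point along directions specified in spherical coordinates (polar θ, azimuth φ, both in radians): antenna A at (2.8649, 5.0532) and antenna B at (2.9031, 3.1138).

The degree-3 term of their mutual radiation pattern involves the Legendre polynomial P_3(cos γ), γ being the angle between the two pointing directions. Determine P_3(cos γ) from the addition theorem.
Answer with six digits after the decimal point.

Addition theorem: P_3(cos γ) = (4π/7) Σ_m Y*_{lm}(Ω₁) Y_{lm}(Ω₂), m = −3…3:
  term(m=-3) = +0.000042-0.000021i   from Y*(Ω₁)=-0.007258+0.004434i, Y(Ω₂)=-0.005482-0.000458i
  term(m=-2) = -0.003010-0.002733i   from Y*(Ω₁)=+0.056972+0.046224i, Y(Ω₂)=-0.055335-0.003079i
  term(m=-1) = -0.032775+0.084854i   from Y*(Ω₁)=+0.107027-0.301782i, Y(Ω₂)=-0.283976-0.007894i
  term(m=+0) = +0.364453+0.000000i   from Y*(Ω₁)=-0.584019-0.000000i, Y(Ω₂)=-0.624043+0.000000i
  term(m=+1) = -0.032775-0.084854i   from Y*(Ω₁)=-0.107027-0.301782i, Y(Ω₂)=+0.283976-0.007894i
  term(m=+2) = -0.003010+0.002733i   from Y*(Ω₁)=+0.056972-0.046224i, Y(Ω₂)=-0.055335+0.003079i
  term(m=+3) = +0.000042+0.000021i   from Y*(Ω₁)=+0.007258+0.004434i, Y(Ω₂)=+0.005482-0.000458i
Accumulated sum +0.292965+0.000000i; after 4π/(2l+1) scaling, +0.525930+0.000000i ⇒ P_3 = 0.525930

0.525930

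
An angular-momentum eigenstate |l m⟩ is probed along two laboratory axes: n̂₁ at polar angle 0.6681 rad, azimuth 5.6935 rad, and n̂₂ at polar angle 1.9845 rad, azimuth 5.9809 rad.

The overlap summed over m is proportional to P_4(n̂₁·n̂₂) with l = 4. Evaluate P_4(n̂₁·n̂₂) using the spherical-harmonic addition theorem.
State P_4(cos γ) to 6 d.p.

Expand P_4 via completeness: Σ_{m} conj(Y_{4,m}) at Ω₁ times Y_{4,m} at Ω₂ —
  term(m=-4) = (0.008289, -0.018502)   from Y*(Ω₁)=(-0.046205, -0.045970), Y(Ω₂)=(0.110059, 0.290936)
  term(m=-3) = (-0.058721, 0.068512)   from Y*(Ω₁)=(-0.046011, -0.229025), Y(Ω₂)=(-0.238030, -0.304215)
  term(m=-2) = (0.013143, -0.008513)   from Y*(Ω₁)=(0.162294, -0.393227), Y(Ω₂)=(0.030285, 0.020923)
  term(m=-1) = (0.094311, -0.027877)   from Y*(Ω₁)=(0.251169, -0.168057), Y(Ω₂)=(0.310667, 0.096879)
  term(m=+0) = (0.022956, 0.000000)   from Y*(Ω₁)=(-0.232314, -0.000000), Y(Ω₂)=(-0.098816, 0.000000)
  term(m=+1) = (0.094311, 0.027877)   from Y*(Ω₁)=(-0.251169, -0.168057), Y(Ω₂)=(-0.310667, 0.096879)
  term(m=+2) = (0.013143, 0.008513)   from Y*(Ω₁)=(0.162294, 0.393227), Y(Ω₂)=(0.030285, -0.020923)
  term(m=+3) = (-0.058721, -0.068512)   from Y*(Ω₁)=(0.046011, -0.229025), Y(Ω₂)=(0.238030, -0.304215)
  term(m=+4) = (0.008289, 0.018502)   from Y*(Ω₁)=(-0.046205, 0.045970), Y(Ω₂)=(0.110059, -0.290936)
Total Σ_m = (0.137000, 0.000000). Multiply by 1.396263: (0.191288, 0.000000). P_4(cos γ) = 0.191288

0.191288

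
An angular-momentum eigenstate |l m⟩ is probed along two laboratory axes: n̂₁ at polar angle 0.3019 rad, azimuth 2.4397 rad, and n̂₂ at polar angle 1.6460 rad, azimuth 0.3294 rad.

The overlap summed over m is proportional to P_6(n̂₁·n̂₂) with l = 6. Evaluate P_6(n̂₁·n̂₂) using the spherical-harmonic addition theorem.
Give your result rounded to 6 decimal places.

Term-by-term m-sum for l=6 (normalisation 4π/13 = 0.966644):
  m=-6: -0.000160+0.000293i × -0.187402-0.436414i = +0.000158+0.000015i  (running Σ = +0.000158+0.000015i)
  m=-5: +0.003465-0.001335i × +0.009437+0.123605i = +0.000198+0.000416i  (running Σ = +0.000356+0.000431i)
  m=-4: -0.023783-0.008253i × -0.082880+0.320311i = +0.004615-0.006934i  (running Σ = +0.004970-0.006503i)
  m=-3: +0.058564+0.098843i × +0.078440-0.119049i = +0.016361+0.000781i  (running Σ = +0.021331-0.005722i)
  m=-2: +0.057508-0.341128i × +0.230331-0.178319i = -0.047584-0.088827i  (running Σ = -0.026253-0.094549i)
  m=-1: -0.453265+0.383249i × -0.141115+0.048241i = +0.045474-0.075948i  (running Σ = +0.019222-0.170497i)
  m=0: +0.250607-0.000000i × -0.280803+0.000000i = -0.070371+0.000000i  (running Σ = -0.051150-0.170497i)
  m=1: +0.453265+0.383249i × +0.141115+0.048241i = +0.045474+0.075948i  (running Σ = -0.005676-0.094549i)
  m=2: +0.057508+0.341128i × +0.230331+0.178319i = -0.047584+0.088827i  (running Σ = -0.053259-0.005722i)
  m=3: -0.058564+0.098843i × -0.078440-0.119049i = +0.016361-0.000781i  (running Σ = -0.036898-0.006503i)
  m=4: -0.023783+0.008253i × -0.082880-0.320311i = +0.004615+0.006934i  (running Σ = -0.032284+0.000431i)
  m=5: -0.003465-0.001335i × -0.009437+0.123605i = +0.000198-0.000416i  (running Σ = -0.032086+0.000015i)
  m=6: -0.000160-0.000293i × -0.187402+0.436414i = +0.000158-0.000015i  (running Σ = -0.031928+0.000000i)
Σ over m = -0.031928+0.000000i; ×(4π/13) → -0.030863+0.000000i. Real part: -0.030863

-0.030863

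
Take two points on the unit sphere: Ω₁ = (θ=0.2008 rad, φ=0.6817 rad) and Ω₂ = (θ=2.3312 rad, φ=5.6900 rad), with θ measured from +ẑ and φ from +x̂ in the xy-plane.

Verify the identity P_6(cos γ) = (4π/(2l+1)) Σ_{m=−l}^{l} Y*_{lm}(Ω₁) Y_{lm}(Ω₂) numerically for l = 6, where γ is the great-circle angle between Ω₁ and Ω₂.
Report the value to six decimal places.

Expand P_6 via completeness: Σ_{m} conj(Y_{6,m}) at Ω₁ times Y_{6,m} at Ω₂ —
  m=-6: (-0.000018, -0.000025) × (-0.063893, -0.028343) = (0.000000, 0.000002)  (running Σ = (0.000000, 0.000002))
  m=-5: (-0.000499, -0.000137) × (0.226776, -0.040252) = (-0.000119, -0.000011)  (running Σ = (-0.000118, -0.000009))
  m=-4: (-0.004941, 0.002176) × (-0.298602, 0.288880) = (0.000847, -0.002077)  (running Σ = (0.000729, -0.002086))
  m=-3: (-0.017493, 0.034073) × (0.078753, -0.371746) = (0.011289, 0.009186)  (running Σ = (0.012018, 0.007100))
  m=-2: (0.037732, 0.179316) × (-0.006679, -0.016510) = (0.002709, -0.001821)  (running Σ = (0.014726, 0.005280))
  m=-1: (0.413908, 0.335877) × (0.307794, 0.207508) = (0.057701, 0.189271)  (running Σ = (0.072427, 0.194550))
  m=0: (0.629358, -0.000000) × (-0.091589, 0.000000) = (-0.057642, 0.000000)  (running Σ = (0.014785, 0.194550))
  m=1: (-0.413908, 0.335877) × (-0.307794, 0.207508) = (0.057701, -0.189271)  (running Σ = (0.072487, 0.005280))
  m=2: (0.037732, -0.179316) × (-0.006679, 0.016510) = (0.002709, 0.001821)  (running Σ = (0.075195, 0.007100))
  m=3: (0.017493, 0.034073) × (-0.078753, -0.371746) = (0.011289, -0.009186)  (running Σ = (0.086484, -0.002086))
  m=4: (-0.004941, -0.002176) × (-0.298602, -0.288880) = (0.000847, 0.002077)  (running Σ = (0.087331, -0.000009))
  m=5: (0.000499, -0.000137) × (-0.226776, -0.040252) = (-0.000119, 0.000011)  (running Σ = (0.087212, 0.000002))
  m=6: (-0.000018, 0.000025) × (-0.063893, 0.028343) = (0.000000, -0.000002)  (running Σ = (0.087213, 0.000000))
Total Σ_m = (0.087213, 0.000000). Multiply by 0.966644: (0.084304, 0.000000). P_6(cos γ) = 0.084304

0.084304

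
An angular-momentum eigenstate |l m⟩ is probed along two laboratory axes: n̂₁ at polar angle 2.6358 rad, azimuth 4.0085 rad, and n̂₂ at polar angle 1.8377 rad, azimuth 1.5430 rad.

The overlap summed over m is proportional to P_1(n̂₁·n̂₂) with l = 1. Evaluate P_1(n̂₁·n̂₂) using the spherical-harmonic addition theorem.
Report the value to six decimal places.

Term-by-term m-sum for l=1 (normalisation 4π/3 = 4.188790):
  term(m=-1) = (-0.043514, 0.034908)   from Y*(Ω₁)=(-0.108334, -0.127608), Y(Ω₂)=(0.009262, -0.333132)
  term(m=+0) = (0.055081, 0.000000)   from Y*(Ω₁)=(-0.427425, -0.000000), Y(Ω₂)=(-0.128867, 0.000000)
  term(m=+1) = (-0.043514, -0.034908)   from Y*(Ω₁)=(0.108334, -0.127608), Y(Ω₂)=(-0.009262, -0.333132)
Σ over m = (-0.031947, 0.000000); ×(4π/3) → (-0.133818, 0.000000). Real part: -0.133818

-0.133818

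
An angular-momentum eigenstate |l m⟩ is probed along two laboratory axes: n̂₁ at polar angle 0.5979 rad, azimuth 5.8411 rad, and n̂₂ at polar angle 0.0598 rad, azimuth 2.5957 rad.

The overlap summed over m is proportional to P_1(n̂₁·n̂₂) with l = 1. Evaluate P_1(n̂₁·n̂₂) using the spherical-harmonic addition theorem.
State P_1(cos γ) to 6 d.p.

0.791581

Addition theorem: P_1(cos γ) = (4π/3) Σ_m Y*_{lm}(Ω₁) Y_{lm}(Ω₂), m = −1…1:
  term(m=-1) = -0.00399 - 0.00042j   from Y*(Ω₁)=0.17578 - 0.08320j, Y(Ω₂)=-0.01765 - 0.01072j
  term(m=+0) = 0.19696 + 0.00000j   from Y*(Ω₁)=0.40384 + 0.00000j, Y(Ω₂)=0.48773 + 0.00000j
  term(m=+1) = -0.00399 + 0.00042j   from Y*(Ω₁)=-0.17578 - 0.08320j, Y(Ω₂)=0.01765 - 0.01072j
Σ over m = 0.18898 + 0.00000j; ×(4π/3) → 0.79158 + 0.00000j. Real part: 0.791581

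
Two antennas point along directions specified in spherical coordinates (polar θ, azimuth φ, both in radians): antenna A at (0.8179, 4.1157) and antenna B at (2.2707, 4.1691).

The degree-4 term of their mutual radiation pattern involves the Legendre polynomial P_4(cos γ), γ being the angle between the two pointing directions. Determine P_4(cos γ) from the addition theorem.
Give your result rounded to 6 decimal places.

Addition theorem: P_4(cos γ) = (4π/9) Σ_m Y*_{lm}(Ω₁) Y_{lm}(Ω₂), m = −4…4:
  m=-4: (-0.091392, -0.085970) × (-0.085830, 0.124825) = (0.018575, -0.004029)  (running Σ = (0.018575, -0.004029))
  m=-3: (0.324578, -0.072333) × (-0.360194, -0.021302) = (-0.118452, 0.019140)  (running Σ = (-0.099876, 0.015111))
  m=-2: (-0.149185, 0.376327) × (-0.173518, -0.329893) = (0.150034, -0.016085)  (running Σ = (0.050157, -0.000974))
  m=-1: (-0.036163, -0.053236) × (-0.011514, 0.019065) = (0.001431, -0.000077)  (running Σ = (0.051589, -0.001050))
  m=0: (-0.357076, -0.000000) × (-0.362003, 0.000000) = (0.129263, 0.000000)  (running Σ = (0.180852, -0.001050))
  m=1: (0.036163, -0.053236) × (0.011514, 0.019065) = (0.001431, 0.000077)  (running Σ = (0.182283, -0.000974))
  m=2: (-0.149185, -0.376327) × (-0.173518, 0.329893) = (0.150034, 0.016085)  (running Σ = (0.332317, 0.015111))
  m=3: (-0.324578, -0.072333) × (0.360194, -0.021302) = (-0.118452, -0.019140)  (running Σ = (0.213865, -0.004029))
  m=4: (-0.091392, 0.085970) × (-0.085830, -0.124825) = (0.018575, 0.004029)  (running Σ = (0.232440, 0.000000))
Total Σ_m = (0.232440, 0.000000). Multiply by 1.396263: (0.324548, 0.000000). P_4(cos γ) = 0.324548

0.324548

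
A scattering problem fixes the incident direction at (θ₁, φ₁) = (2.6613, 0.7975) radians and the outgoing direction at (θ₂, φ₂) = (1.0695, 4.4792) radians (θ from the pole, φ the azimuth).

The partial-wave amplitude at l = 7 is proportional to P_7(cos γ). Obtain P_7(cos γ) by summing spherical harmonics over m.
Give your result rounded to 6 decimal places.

Term-by-term m-sum for l=7 (normalisation 4π/15 = 0.837758):
  m=-7: 0.00172 - 0.00145j × 0.19909 + 0.01226j = 0.00036 - 0.00027j  (running Σ = 0.00036 - 0.00027j)
  m=-6: -0.00117 + 0.01610j × -0.06986 - 0.40297j = 0.00657 - 0.00065j  (running Σ = 0.00693 - 0.00092j)
  m=-5: -0.04726 - 0.05335j × -0.35026 + 0.15009j = 0.02456 + 0.01159j  (running Σ = 0.03149 + 0.01067j)
  m=-4: 0.21404 + 0.01037j × 0.00028 + 0.00037j = 0.00006 + 0.00008j  (running Σ = 0.03155 + 0.01076j)
  m=-3: -0.31607 + 0.29391j × -0.22174 + 0.26349j = -0.00736 - 0.14845j  (running Σ = 0.02419 - 0.13769j)
  m=-2: 0.01215 - 0.50178j × 0.14342 + 0.07220j = 0.03797 - 0.07109j  (running Σ = 0.06216 - 0.20878j)
  m=-1: 0.07622 + 0.07808j × -0.06551 + 0.27581j = -0.02653 + 0.01591j  (running Σ = 0.03563 - 0.19288j)
  m=0: 0.43691 + 0.00000j × 0.19919 + 0.00000j = 0.08703 + 0.00000j  (running Σ = 0.12266 - 0.19288j)
  m=1: -0.07622 + 0.07808j × 0.06551 + 0.27581j = -0.02653 - 0.01591j  (running Σ = 0.09613 - 0.20878j)
  m=2: 0.01215 + 0.50178j × 0.14342 - 0.07220j = 0.03797 + 0.07109j  (running Σ = 0.13410 - 0.13769j)
  m=3: 0.31607 + 0.29391j × 0.22174 + 0.26349j = -0.00736 + 0.14845j  (running Σ = 0.12674 + 0.01076j)
  m=4: 0.21404 - 0.01037j × 0.00028 - 0.00037j = 0.00006 - 0.00008j  (running Σ = 0.12679 + 0.01067j)
  m=5: 0.04726 - 0.05335j × 0.35026 + 0.15009j = 0.02456 - 0.01159j  (running Σ = 0.15135 - 0.00092j)
  m=6: -0.00117 - 0.01610j × -0.06986 + 0.40297j = 0.00657 + 0.00065j  (running Σ = 0.15792 - 0.00027j)
  m=7: -0.00172 - 0.00145j × -0.19909 + 0.01226j = 0.00036 + 0.00027j  (running Σ = 0.15828 + 0.00000j)
Total Σ_m = 0.15828 + 0.00000j. Multiply by 0.837758: 0.13260 + 0.00000j. P_7(cos γ) = 0.132604

0.132604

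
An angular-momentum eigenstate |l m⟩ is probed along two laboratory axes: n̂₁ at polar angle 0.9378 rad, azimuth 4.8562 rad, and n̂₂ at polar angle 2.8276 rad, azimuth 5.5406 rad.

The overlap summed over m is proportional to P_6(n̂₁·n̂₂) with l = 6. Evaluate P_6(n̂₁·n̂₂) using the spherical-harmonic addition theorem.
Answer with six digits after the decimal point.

Addition theorem: P_6(cos γ) = (4π/13) Σ_m Y*_{lm}(Ω₁) Y_{lm}(Ω₂), m = −6…6:
  [-6]  conj(Y_{6,-6})(Ω₁) = -0.086289-0.100813i ; Y_{6,-6}(Ω₂) = -0.000107-0.000406i ; Δ = -0.000032+0.000046i
  [-5]  conj(Y_{6,-5})(Ω₁) = +0.222155-0.253777i ; Y_{6,-5}(Ω₂) = +0.003763+0.002419i ; Δ = +0.001450-0.000418i
  [-4]  conj(Y_{6,-4})(Ω₁) = +0.360453+0.233715i ; Y_{6,-4}(Ω₂) = -0.028635+0.004952i ; Δ = -0.011479-0.004907i
  [-3]  conj(Y_{6,-3})(Ω₁) = -0.071737+0.155829i ; Y_{6,-3}(Ω₂) = +0.077484-0.100466i ; Δ = +0.010097+0.019281i
  [-2]  conj(Y_{6,-2})(Ω₁) = +0.255355+0.075540i ; Y_{6,-2}(Ω₂) = +0.031145+0.362841i ; Δ = -0.019456+0.095006i
  [-1]  conj(Y_{6,-1})(Ω₁) = -0.041034+0.283361i ; Y_{6,-1}(Ω₂) = -0.433859-0.398214i ; Δ = +0.130641-0.106599i
  [+0]  conj(Y_{6,0})(Ω₁) = +0.195046-0.000000i ; Y_{6,0}(Ω₂) = +0.204256+0.000000i ; Δ = +0.039839+0.000000i
  [+1]  conj(Y_{6,1})(Ω₁) = +0.041034+0.283361i ; Y_{6,1}(Ω₂) = +0.433859-0.398214i ; Δ = +0.130641+0.106599i
  [+2]  conj(Y_{6,2})(Ω₁) = +0.255355-0.075540i ; Y_{6,2}(Ω₂) = +0.031145-0.362841i ; Δ = -0.019456-0.095006i
  [+3]  conj(Y_{6,3})(Ω₁) = +0.071737+0.155829i ; Y_{6,3}(Ω₂) = -0.077484-0.100466i ; Δ = +0.010097-0.019281i
  [+4]  conj(Y_{6,4})(Ω₁) = +0.360453-0.233715i ; Y_{6,4}(Ω₂) = -0.028635-0.004952i ; Δ = -0.011479+0.004907i
  [+5]  conj(Y_{6,5})(Ω₁) = -0.222155-0.253777i ; Y_{6,5}(Ω₂) = -0.003763+0.002419i ; Δ = +0.001450+0.000418i
  [+6]  conj(Y_{6,6})(Ω₁) = -0.086289+0.100813i ; Y_{6,6}(Ω₂) = -0.000107+0.000406i ; Δ = -0.000032-0.000046i
Total Σ_m = +0.262282-0.000000i. Multiply by 0.966644: +0.253533-0.000000i. P_6(cos γ) = 0.253533

0.253533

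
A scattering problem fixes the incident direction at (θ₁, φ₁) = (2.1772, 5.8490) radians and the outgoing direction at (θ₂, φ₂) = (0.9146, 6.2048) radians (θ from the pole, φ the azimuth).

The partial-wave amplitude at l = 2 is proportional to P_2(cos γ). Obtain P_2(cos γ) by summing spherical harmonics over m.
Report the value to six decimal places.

-0.396590

Addition theorem: P_2(cos γ) = (4π/5) Σ_m Y*_{lm}(Ω₁) Y_{lm}(Ω₂), m = −2…2:
  [-2]  conj(Y_{2,-2})(Ω₁) = (0.168502, -0.199071) ; Y_{2,-2}(Ω₂) = (0.239517, 0.037860) ; Δ = (0.047896, -0.041301)
  [-1]  conj(Y_{2,-1})(Ω₁) = (-0.328217, 0.152193) ; Y_{2,-1}(Ω₂) = (0.372303, 0.029243) ; Δ = (-0.126647, 0.047064)
  [+0]  conj(Y_{2,0})(Ω₁) = (-0.008070, -0.000000) ; Y_{2,0}(Ω₂) = (0.036804, 0.000000) ; Δ = (-0.000297, -0.000000)
  [+1]  conj(Y_{2,1})(Ω₁) = (0.328217, 0.152193) ; Y_{2,1}(Ω₂) = (-0.372303, 0.029243) ; Δ = (-0.126647, -0.047064)
  [+2]  conj(Y_{2,2})(Ω₁) = (0.168502, 0.199071) ; Y_{2,2}(Ω₂) = (0.239517, -0.037860) ; Δ = (0.047896, 0.041301)
Σ over m = (-0.157798, 0.000000); ×(4π/5) → (-0.396590, 0.000000). Real part: -0.396590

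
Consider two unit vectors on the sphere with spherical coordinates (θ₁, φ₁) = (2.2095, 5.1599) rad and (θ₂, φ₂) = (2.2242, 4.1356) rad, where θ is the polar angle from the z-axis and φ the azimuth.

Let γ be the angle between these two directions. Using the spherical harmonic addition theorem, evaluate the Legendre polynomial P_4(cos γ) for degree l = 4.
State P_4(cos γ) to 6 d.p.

Expand P_4 via completeness: Σ_{m} conj(Y_{4,m}) at Ω₁ times Y_{4,m} at Ω₂ —
  m=-4: Y*=-0.039992+0.179474i  Y=-0.118135+0.130329i  product -0.018666-0.026414i
  m=-3: Y*=+0.376158-0.087386i  Y=-0.376060-0.060523i  product -0.146747+0.010096i
  m=-2: Y*=-0.200674-0.250312i  Y=-0.135607-0.305945i  product -0.049369+0.095339i
  m=-1: Y*=+0.050187-0.104558i  Y=-0.051463+0.079102i  product +0.005688+0.009351i
  m=+0: Y*=-0.342870-0.000000i  Y=-0.349788+0.000000i  product +0.119932+0.000000i
  m=+1: Y*=-0.050187-0.104558i  Y=+0.051463+0.079102i  product +0.005688-0.009351i
  m=+2: Y*=-0.200674+0.250312i  Y=-0.135607+0.305945i  product -0.049369-0.095339i
  m=+3: Y*=-0.376158-0.087386i  Y=+0.376060-0.060523i  product -0.146747-0.010096i
  m=+4: Y*=-0.039992-0.179474i  Y=-0.118135-0.130329i  product -0.018666+0.026414i
Σ over m = -0.298256+0.000000i; ×(4π/9) → -0.416443+0.000000i. Real part: -0.416443

-0.416443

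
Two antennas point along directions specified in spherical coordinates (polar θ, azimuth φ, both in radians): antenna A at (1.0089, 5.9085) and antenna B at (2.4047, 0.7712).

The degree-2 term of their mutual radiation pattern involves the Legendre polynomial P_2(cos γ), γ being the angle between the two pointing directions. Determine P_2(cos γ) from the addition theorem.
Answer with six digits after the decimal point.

-0.461534

Expand P_2 via completeness: Σ_{m} conj(Y_{2,m}) at Ω₁ times Y_{2,m} at Ω₂ —
  term(m=-2) = -0.03185 - 0.03624j   from Y*(Ω₁)=0.20252 - 0.18843j, Y(Ω₂)=0.00495 - 0.17436j
  term(m=-1) = -0.05521 + 0.12201j   from Y*(Ω₁)=0.32416 - 0.12748j, Y(Ω₂)=-0.27569 + 0.26797j
  term(m=+0) = -0.00953 + 0.00000j   from Y*(Ω₁)=-0.04680 + 0.00000j, Y(Ω₂)=0.20352 + 0.00000j
  term(m=+1) = -0.05521 - 0.12201j   from Y*(Ω₁)=-0.32416 - 0.12748j, Y(Ω₂)=0.27569 + 0.26797j
  term(m=+2) = -0.03185 + 0.03624j   from Y*(Ω₁)=0.20252 + 0.18843j, Y(Ω₂)=0.00495 + 0.17436j
Total Σ_m = -0.18364 + 0.00000j. Multiply by 2.513274: -0.46153 + 0.00000j. P_2(cos γ) = -0.461534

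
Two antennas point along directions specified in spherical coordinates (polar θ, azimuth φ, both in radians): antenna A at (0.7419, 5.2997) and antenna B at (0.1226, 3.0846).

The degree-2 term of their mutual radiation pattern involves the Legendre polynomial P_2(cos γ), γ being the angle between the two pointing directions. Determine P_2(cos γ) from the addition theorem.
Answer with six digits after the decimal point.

0.197728

Summing Y*_{l m}(θ₁,φ₁)·Y_{l m}(θ₂,φ₂) over m ∈ [−2, 2]; prefactor 4π/(2·2+1) = 2.513274:
  m=-2: -0.06805 - 0.16270j × 0.00574 + 0.00066j = -0.00028 - 0.00098j  (running Σ = -0.00028 - 0.00098j)
  m=-1: 0.21323 - 0.32033j × -0.09362 - 0.00534j = -0.02167 + 0.02885j  (running Σ = -0.02196 + 0.02787j)
  m=0: 0.19880 + 0.00000j × 0.61663 + 0.00000j = 0.12259 + 0.00000j  (running Σ = 0.10063 + 0.02787j)
  m=1: -0.21323 - 0.32033j × 0.09362 - 0.00534j = -0.02167 - 0.02885j  (running Σ = 0.07896 - 0.00098j)
  m=2: -0.06805 + 0.16270j × 0.00574 - 0.00066j = -0.00028 + 0.00098j  (running Σ = 0.07867 + 0.00000j)
Total Σ_m = 0.07867 + 0.00000j. Multiply by 2.513274: 0.19773 + 0.00000j. P_2(cos γ) = 0.197728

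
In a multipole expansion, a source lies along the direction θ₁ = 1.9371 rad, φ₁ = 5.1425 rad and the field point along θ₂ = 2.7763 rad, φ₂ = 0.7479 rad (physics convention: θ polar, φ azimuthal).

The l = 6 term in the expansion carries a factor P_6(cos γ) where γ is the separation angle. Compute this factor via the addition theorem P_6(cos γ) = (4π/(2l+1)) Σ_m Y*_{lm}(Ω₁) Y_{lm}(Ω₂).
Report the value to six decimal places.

-0.017624

Expand P_6 via completeness: Σ_{m} conj(Y_{6,m}) at Ω₁ times Y_{6,m} at Ω₂ —
  m=-6: +0.270963-0.170230i × -0.000224+0.000979i = +0.000106+0.000303i  (running Σ = +0.000106+0.000303i)
  m=-5: -0.355756-0.232957i × +0.007515-0.005118i = -0.003866+0.000070i  (running Σ = -0.003760+0.000373i)
  m=-4: -0.016618+0.110214i × -0.049382-0.007463i = +0.001643-0.005319i  (running Σ = -0.002117-0.004945i)
  m=-3: -0.289916+0.083512i × +0.114021+0.143064i = -0.045004-0.031954i  (running Σ = -0.047121-0.036900i)
  m=-2: +0.141860+0.164853i × +0.032424-0.431528i = +0.075738-0.055871i  (running Σ = +0.028617-0.092771i)
  m=-1: -0.097344+0.212192i × -0.397393+0.368654i = -0.039541-0.120210i  (running Σ = -0.010924-0.212981i)
  m=0: +0.239884-0.000000i × +0.015074+0.000000i = +0.003616+0.000000i  (running Σ = -0.007308-0.212981i)
  m=1: +0.097344+0.212192i × +0.397393+0.368654i = -0.039541+0.120210i  (running Σ = -0.046849-0.092771i)
  m=2: +0.141860-0.164853i × +0.032424+0.431528i = +0.075738+0.055871i  (running Σ = +0.028889-0.036900i)
  m=3: +0.289916+0.083512i × -0.114021+0.143064i = -0.045004+0.031954i  (running Σ = -0.016115-0.004945i)
  m=4: -0.016618-0.110214i × -0.049382+0.007463i = +0.001643+0.005319i  (running Σ = -0.014472+0.000373i)
  m=5: +0.355756-0.232957i × -0.007515-0.005118i = -0.003866-0.000070i  (running Σ = -0.018338+0.000303i)
  m=6: +0.270963+0.170230i × -0.000224-0.000979i = +0.000106-0.000303i  (running Σ = -0.018232-0.000000i)
Total Σ_m = -0.018232-0.000000i. Multiply by 0.966644: -0.017624-0.000000i. P_6(cos γ) = -0.017624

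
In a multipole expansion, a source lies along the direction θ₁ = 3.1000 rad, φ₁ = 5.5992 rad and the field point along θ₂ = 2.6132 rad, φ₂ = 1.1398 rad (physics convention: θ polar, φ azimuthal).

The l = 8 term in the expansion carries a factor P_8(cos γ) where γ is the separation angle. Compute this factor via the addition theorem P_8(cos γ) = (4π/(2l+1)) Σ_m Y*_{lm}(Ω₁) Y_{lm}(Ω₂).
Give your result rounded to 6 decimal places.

Expand P_8 via completeness: Σ_{m} conj(Y_{8,m}) at Ω₁ times Y_{8,m} at Ω₂ —
  m=-8: +0.000000+0.000000i × -0.002051-0.000649i = -0.000000-0.000000i  (running Σ = -0.000000-0.000000i)
  m=-7: -0.000000-0.000000i × +0.001832+0.014624i = +0.000000-0.000000i  (running Σ = +0.000000-0.000000i)
  m=-6: -0.000000+0.000000i × +0.053491-0.033210i = -0.000000+0.000000i  (running Σ = -0.000000+0.000000i)
  m=-5: +0.000001-0.000000i × -0.156199-0.103274i = -0.000000-0.000000i  (running Σ = -0.000000-0.000000i)
  m=-4: -0.000037-0.000016i × -0.059242+0.383698i = +0.000008-0.000013i  (running Σ = +0.000008-0.000013i)
  m=-3: +0.000462+0.000885i × +0.492911-0.140569i = +0.000352+0.000371i  (running Σ = +0.000360+0.000358i)
  m=-2: +0.003561-0.017314i × -0.181151-0.211267i = -0.004303+0.002384i  (running Σ = -0.003943+0.002742i)
  m=-1: -0.156636+0.127701i × +0.112708-0.245110i = +0.013647+0.052786i  (running Σ = +0.009704+0.055528i)
  m=0: +1.127167-0.000000i × -0.383334+0.000000i = -0.432081+0.000000i  (running Σ = -0.422377+0.055528i)
  m=1: +0.156636+0.127701i × -0.112708-0.245110i = +0.013647-0.052786i  (running Σ = -0.408731+0.002742i)
  m=2: +0.003561+0.017314i × -0.181151+0.211267i = -0.004303-0.002384i  (running Σ = -0.413034+0.000358i)
  m=3: -0.000462+0.000885i × -0.492911-0.140569i = +0.000352-0.000371i  (running Σ = -0.412681-0.000013i)
  m=4: -0.000037+0.000016i × -0.059242-0.383698i = +0.000008+0.000013i  (running Σ = -0.412673-0.000000i)
  m=5: -0.000001-0.000000i × +0.156199-0.103274i = -0.000000+0.000000i  (running Σ = -0.412673+0.000000i)
  m=6: -0.000000-0.000000i × +0.053491+0.033210i = -0.000000-0.000000i  (running Σ = -0.412673-0.000000i)
  m=7: +0.000000-0.000000i × -0.001832+0.014624i = +0.000000+0.000000i  (running Σ = -0.412673-0.000000i)
  m=8: +0.000000-0.000000i × -0.002051+0.000649i = -0.000000+0.000000i  (running Σ = -0.412673-0.000000i)
Accumulated sum -0.412673-0.000000i; after 4π/(2l+1) scaling, -0.305047-0.000000i ⇒ P_8 = -0.305047

-0.305047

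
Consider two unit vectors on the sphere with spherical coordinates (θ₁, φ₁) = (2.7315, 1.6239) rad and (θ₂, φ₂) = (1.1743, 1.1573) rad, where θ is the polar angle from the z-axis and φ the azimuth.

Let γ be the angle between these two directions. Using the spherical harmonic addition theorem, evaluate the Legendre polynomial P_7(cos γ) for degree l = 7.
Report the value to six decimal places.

Summing Y*_{l m}(θ₁,φ₁)·Y_{l m}(θ₂,φ₂) over m ∈ [−7, 7]; prefactor 4π/(2·7+1) = 0.837758:
  m=-7: 0.00029 - 0.00075j × -0.06950 - 0.27549j = -0.00023 - 0.00003j  (running Σ = -0.00023 - 0.00003j)
  m=-6: 0.00654 + 0.00216j × 0.35144 - 0.27310j = 0.00289 - 0.00103j  (running Σ = 0.00266 - 0.00106j)
  m=-5: -0.00964 + 0.03543j × 0.20225 + 0.10962j = -0.00583 + 0.00611j  (running Σ = -0.00317 + 0.00505j)
  m=-4: -0.13188 - 0.02844j × 0.01809 - 0.21697j = -0.00856 + 0.02810j  (running Σ = -0.01173 + 0.03315j)
  m=-3: 0.05410 - 0.33673j × 0.30083 - 0.10315j = -0.01846 - 0.10688j  (running Σ = -0.03018 - 0.07373j)
  m=-2: 0.53607 + 0.05715j × -0.06179 - 0.06716j = -0.02929 - 0.03953j  (running Σ = -0.05947 - 0.11326j)
  m=-1: -0.01841 + 0.34634j × 0.13132 - 0.29927j = 0.10123 + 0.05099j  (running Σ = 0.04176 - 0.06227j)
  m=0: 0.31618 + 0.00000j × -0.05305 + 0.00000j = -0.01677 + 0.00000j  (running Σ = 0.02499 - 0.06227j)
  m=1: 0.01841 + 0.34634j × -0.13132 - 0.29927j = 0.10123 - 0.05099j  (running Σ = 0.12622 - 0.11326j)
  m=2: 0.53607 - 0.05715j × -0.06179 + 0.06716j = -0.02929 + 0.03953j  (running Σ = 0.09693 - 0.07373j)
  m=3: -0.05410 - 0.33673j × -0.30083 - 0.10315j = -0.01846 + 0.10688j  (running Σ = 0.07848 + 0.03315j)
  m=4: -0.13188 + 0.02844j × 0.01809 + 0.21697j = -0.00856 - 0.02810j  (running Σ = 0.06992 + 0.00505j)
  m=5: 0.00964 + 0.03543j × -0.20225 + 0.10962j = -0.00583 - 0.00611j  (running Σ = 0.06409 - 0.00106j)
  m=6: 0.00654 - 0.00216j × 0.35144 + 0.27310j = 0.00289 + 0.00103j  (running Σ = 0.06698 - 0.00003j)
  m=7: -0.00029 - 0.00075j × 0.06950 - 0.27549j = -0.00023 + 0.00003j  (running Σ = 0.06675 + 0.00000j)
Total Σ_m = 0.06675 + 0.00000j. Multiply by 0.837758: 0.05592 + 0.00000j. P_7(cos γ) = 0.055921

0.055921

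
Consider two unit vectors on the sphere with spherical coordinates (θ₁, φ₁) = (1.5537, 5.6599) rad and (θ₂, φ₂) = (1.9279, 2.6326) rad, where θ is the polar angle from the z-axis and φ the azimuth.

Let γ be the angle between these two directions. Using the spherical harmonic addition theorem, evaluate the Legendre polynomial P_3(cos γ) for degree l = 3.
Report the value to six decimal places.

-0.649315

Summing Y*_{l m}(θ₁,φ₁)·Y_{l m}(θ₂,φ₂) over m ∈ [−3, 3]; prefactor 4π/(2·3+1) = 1.795196:
  [-3]  conj(Y_{3,-3})(Ω₁) = -0.122869-0.398530i ; Y_{3,-3}(Ω₂) = -0.015031-0.342807i ; Δ = -0.134772+0.048111i
  [-2]  conj(Y_{3,-2})(Ω₁) = +0.005564-0.016556i ; Y_{3,-2}(Ω₂) = -0.164662-0.266885i ; Δ = -0.005335+0.001241i
  [-1]  conj(Y_{3,-1})(Ω₁) = -0.261989+0.188339i ; Y_{3,-1}(Ω₂) = +0.102863+0.057402i ; Δ = -0.037760+0.004335i
  [+0]  conj(Y_{3,0})(Ω₁) = -0.019130-0.000000i ; Y_{3,0}(Ω₂) = +0.311645+0.000000i ; Δ = -0.005962-0.000000i
  [+1]  conj(Y_{3,1})(Ω₁) = +0.261989+0.188339i ; Y_{3,1}(Ω₂) = -0.102863+0.057402i ; Δ = -0.037760-0.004335i
  [+2]  conj(Y_{3,2})(Ω₁) = +0.005564+0.016556i ; Y_{3,2}(Ω₂) = -0.164662+0.266885i ; Δ = -0.005335-0.001241i
  [+3]  conj(Y_{3,3})(Ω₁) = +0.122869-0.398530i ; Y_{3,3}(Ω₂) = +0.015031-0.342807i ; Δ = -0.134772-0.048111i
Accumulated sum -0.361696+0.000000i; after 4π/(2l+1) scaling, -0.649315+0.000000i ⇒ P_3 = -0.649315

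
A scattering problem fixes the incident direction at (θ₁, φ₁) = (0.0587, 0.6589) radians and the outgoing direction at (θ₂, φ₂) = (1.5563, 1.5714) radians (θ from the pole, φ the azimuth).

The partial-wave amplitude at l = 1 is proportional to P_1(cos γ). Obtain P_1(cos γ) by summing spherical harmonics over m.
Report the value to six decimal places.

Addition theorem: P_1(cos γ) = (4π/3) Σ_m Y*_{lm}(Ω₁) Y_{lm}(Ω₂), m = −1…1:
  m=-1: +0.016026+0.012410i × -0.000209-0.345458i = +0.004284-0.005539i  (running Σ = +0.004284-0.005539i)
  m=0: +0.487761-0.000000i × +0.007083+0.000000i = +0.003455+0.000000i  (running Σ = +0.007738-0.005539i)
  m=1: -0.016026+0.012410i × +0.000209-0.345458i = +0.004284+0.005539i  (running Σ = +0.012022+0.000000i)
Σ over m = +0.012022+0.000000i; ×(4π/3) → +0.050357+0.000000i. Real part: 0.050357

0.050357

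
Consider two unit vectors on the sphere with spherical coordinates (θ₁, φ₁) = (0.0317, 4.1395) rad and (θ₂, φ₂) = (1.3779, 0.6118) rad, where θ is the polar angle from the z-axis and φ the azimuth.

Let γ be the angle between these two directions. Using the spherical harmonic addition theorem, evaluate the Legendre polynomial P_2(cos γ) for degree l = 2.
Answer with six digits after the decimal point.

Summing Y*_{l m}(θ₁,φ₁)·Y_{l m}(θ₂,φ₂) over m ∈ [−2, 2]; prefactor 4π/(2·2+1) = 2.513274:
  term(m=-2) = 0.00010 + 0.00010j   from Y*(Ω₁)=-0.00016 + 0.00035j, Y(Ω₂)=0.12660 - 0.34988j
  term(m=-1) = -0.00330 - 0.00134j   from Y*(Ω₁)=-0.01327 - 0.02057j, Y(Ω₂)=0.11899 - 0.08348j
  term(m=+0) = -0.17674 + 0.00000j   from Y*(Ω₁)=0.62983 + 0.00000j, Y(Ω₂)=-0.28062 + 0.00000j
  term(m=+1) = -0.00330 + 0.00134j   from Y*(Ω₁)=0.01327 - 0.02057j, Y(Ω₂)=-0.11899 - 0.08348j
  term(m=+2) = 0.00010 - 0.00010j   from Y*(Ω₁)=-0.00016 - 0.00035j, Y(Ω₂)=0.12660 + 0.34988j
Total Σ_m = -0.18313 - 0.00000j. Multiply by 2.513274: -0.46025 - 0.00000j. P_2(cos γ) = -0.460250

-0.460250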